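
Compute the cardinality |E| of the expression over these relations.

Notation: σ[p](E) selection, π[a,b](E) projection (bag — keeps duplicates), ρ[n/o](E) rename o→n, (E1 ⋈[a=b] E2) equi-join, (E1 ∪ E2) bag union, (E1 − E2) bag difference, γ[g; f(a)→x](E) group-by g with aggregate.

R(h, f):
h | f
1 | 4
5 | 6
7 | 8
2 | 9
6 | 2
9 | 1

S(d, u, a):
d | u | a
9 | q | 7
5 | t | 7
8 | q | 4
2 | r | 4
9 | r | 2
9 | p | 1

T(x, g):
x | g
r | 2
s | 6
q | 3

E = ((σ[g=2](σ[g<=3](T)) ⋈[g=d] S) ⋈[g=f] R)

Row counts bottom-up:
  T → 3
  σ[g<=3](T) → 2
  σ[g=2](σ[g<=3](T)) → 1
  S → 6
  (σ[g=2](σ[g<=3](T)) ⋈[g=d] S) → 1
  R → 6
  ((σ[g=2](σ[g<=3](T)) ⋈[g=d] S) ⋈[g=f] R) → 1

|E| = 1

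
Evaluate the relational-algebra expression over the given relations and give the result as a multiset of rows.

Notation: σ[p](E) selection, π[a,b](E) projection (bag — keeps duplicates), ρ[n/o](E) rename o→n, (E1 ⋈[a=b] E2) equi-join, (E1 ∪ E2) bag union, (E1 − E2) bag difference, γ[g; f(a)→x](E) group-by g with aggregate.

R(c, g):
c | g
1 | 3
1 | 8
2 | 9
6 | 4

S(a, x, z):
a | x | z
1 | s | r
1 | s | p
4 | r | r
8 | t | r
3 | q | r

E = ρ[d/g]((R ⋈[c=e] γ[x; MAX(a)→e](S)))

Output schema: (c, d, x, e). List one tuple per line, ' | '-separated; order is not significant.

Subexpression sizes:
  R → 4
  S → 5
  γ[x; MAX(a)→e](S) → 4
  (R ⋈[c=e] γ[x; MAX(a)→e](S)) → 2
  ρ[d/g]((R ⋈[c=e] γ[x; MAX(a)→e](S))) → 2

== RESULT ==
c | d | x | e
1 | 3 | s | 1
1 | 8 | s | 1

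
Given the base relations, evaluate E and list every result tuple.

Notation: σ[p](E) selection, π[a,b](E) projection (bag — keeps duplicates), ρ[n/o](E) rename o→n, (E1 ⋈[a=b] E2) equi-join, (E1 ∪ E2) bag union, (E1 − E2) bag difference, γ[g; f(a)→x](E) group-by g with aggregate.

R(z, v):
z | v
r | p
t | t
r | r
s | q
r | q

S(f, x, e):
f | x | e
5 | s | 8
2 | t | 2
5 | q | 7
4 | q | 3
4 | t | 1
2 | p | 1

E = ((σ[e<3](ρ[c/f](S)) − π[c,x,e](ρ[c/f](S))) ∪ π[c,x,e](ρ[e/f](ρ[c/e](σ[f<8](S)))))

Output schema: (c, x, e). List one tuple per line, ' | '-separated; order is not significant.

Row counts bottom-up:
  S → 6
  ρ[c/f](S) → 6
  σ[e<3](ρ[c/f](S)) → 3
  S → 6
  ρ[c/f](S) → 6
  π[c,x,e](ρ[c/f](S)) → 6
  (σ[e<3](ρ[c/f](S)) − π[c,x,e](ρ[c/f](S))) → 0
  S → 6
  σ[f<8](S) → 6
  ρ[c/e](σ[f<8](S)) → 6
  ρ[e/f](ρ[c/e](σ[f<8](S))) → 6
  π[c,x,e](ρ[e/f](ρ[c/e](σ[f<8](S)))) → 6
  ((σ[e<3](ρ[c/f](S)) − π[c,x,e](ρ[c/f](S))) ∪ π[c,x,e](ρ[e/f](ρ[c/e](σ[f<8](S))))) → 6

== RESULT ==
c | x | e
1 | p | 2
1 | t | 4
2 | t | 2
3 | q | 4
7 | q | 5
8 | s | 5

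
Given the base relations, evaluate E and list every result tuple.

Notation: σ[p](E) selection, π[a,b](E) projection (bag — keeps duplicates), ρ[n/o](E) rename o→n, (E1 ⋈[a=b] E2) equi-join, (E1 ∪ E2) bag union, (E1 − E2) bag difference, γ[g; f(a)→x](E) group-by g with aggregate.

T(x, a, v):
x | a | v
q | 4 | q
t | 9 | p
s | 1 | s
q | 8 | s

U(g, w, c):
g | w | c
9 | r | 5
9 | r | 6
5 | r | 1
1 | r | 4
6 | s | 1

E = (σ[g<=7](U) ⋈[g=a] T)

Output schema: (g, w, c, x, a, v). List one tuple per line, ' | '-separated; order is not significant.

Subexpression sizes:
  U → 5
  σ[g<=7](U) → 3
  T → 4
  (σ[g<=7](U) ⋈[g=a] T) → 1

== RESULT ==
g | w | c | x | a | v
1 | r | 4 | s | 1 | s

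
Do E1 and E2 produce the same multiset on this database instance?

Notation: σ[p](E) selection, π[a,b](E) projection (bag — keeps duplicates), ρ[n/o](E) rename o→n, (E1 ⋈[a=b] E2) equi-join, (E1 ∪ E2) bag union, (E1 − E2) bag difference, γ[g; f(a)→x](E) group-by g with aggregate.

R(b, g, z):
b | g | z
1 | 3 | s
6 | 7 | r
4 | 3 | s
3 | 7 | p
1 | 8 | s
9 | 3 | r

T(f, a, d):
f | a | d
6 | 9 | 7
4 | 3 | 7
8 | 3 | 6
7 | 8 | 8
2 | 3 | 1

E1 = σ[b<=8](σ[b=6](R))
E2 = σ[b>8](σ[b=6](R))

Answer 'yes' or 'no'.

E1 subexpression sizes:
  R → 6
  σ[b=6](R) → 1
  σ[b<=8](σ[b=6](R)) → 1
E2 subexpression sizes:
  R → 6
  σ[b=6](R) → 1
  σ[b>8](σ[b=6](R)) → 0

E1 result:
b | g | z
6 | 7 | r
E2 result:
b | g | z
(0 rows)
Witness: (6, 7, 'r') appears 1× in E1 but 0× in E2.

no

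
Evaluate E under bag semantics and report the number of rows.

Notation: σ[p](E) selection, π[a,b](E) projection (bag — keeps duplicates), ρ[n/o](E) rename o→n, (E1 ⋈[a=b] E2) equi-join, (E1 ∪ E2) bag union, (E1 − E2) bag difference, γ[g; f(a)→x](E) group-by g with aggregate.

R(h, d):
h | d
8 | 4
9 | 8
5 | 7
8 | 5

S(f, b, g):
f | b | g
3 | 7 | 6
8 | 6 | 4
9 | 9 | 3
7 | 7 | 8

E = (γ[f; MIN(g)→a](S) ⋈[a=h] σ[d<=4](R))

Row counts bottom-up:
  S → 4
  γ[f; MIN(g)→a](S) → 4
  R → 4
  σ[d<=4](R) → 1
  (γ[f; MIN(g)→a](S) ⋈[a=h] σ[d<=4](R)) → 1

|E| = 1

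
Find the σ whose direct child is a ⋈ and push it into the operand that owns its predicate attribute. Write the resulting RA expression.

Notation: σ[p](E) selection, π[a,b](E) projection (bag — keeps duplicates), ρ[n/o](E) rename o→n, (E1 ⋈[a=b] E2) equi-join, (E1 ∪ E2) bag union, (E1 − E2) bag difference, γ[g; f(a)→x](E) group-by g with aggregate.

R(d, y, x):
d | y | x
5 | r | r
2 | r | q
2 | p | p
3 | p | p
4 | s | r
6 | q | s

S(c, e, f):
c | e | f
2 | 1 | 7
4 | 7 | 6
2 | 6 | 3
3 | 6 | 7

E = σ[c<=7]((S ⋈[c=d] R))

σ filters on c, owned by the left side.
E' = (σ[c<=7](S) ⋈[c=d] R)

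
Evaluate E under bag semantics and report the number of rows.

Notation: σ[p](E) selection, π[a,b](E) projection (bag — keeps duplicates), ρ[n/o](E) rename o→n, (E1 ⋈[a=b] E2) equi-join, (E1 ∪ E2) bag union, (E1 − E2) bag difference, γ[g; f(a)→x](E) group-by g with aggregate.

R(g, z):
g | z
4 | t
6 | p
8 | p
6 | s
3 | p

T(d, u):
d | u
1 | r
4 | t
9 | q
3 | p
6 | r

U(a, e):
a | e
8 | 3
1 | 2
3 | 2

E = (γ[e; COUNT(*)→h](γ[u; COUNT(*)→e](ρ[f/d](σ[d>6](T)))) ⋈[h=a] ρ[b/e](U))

Row counts bottom-up:
  T → 5
  σ[d>6](T) → 1
  ρ[f/d](σ[d>6](T)) → 1
  γ[u; COUNT(*)→e](ρ[f/d](σ[d>6](T))) → 1
  γ[e; COUNT(*)→h](γ[u; COUNT(*)→e](ρ[f/d](σ[d>6](T)))) → 1
  U → 3
  ρ[b/e](U) → 3
  (γ[e; COUNT(*)→h](γ[u; COUNT(*)→e](ρ[f/d](σ[d>6](T)))) ⋈[h=a] ρ[b/e](U)) → 1

|E| = 1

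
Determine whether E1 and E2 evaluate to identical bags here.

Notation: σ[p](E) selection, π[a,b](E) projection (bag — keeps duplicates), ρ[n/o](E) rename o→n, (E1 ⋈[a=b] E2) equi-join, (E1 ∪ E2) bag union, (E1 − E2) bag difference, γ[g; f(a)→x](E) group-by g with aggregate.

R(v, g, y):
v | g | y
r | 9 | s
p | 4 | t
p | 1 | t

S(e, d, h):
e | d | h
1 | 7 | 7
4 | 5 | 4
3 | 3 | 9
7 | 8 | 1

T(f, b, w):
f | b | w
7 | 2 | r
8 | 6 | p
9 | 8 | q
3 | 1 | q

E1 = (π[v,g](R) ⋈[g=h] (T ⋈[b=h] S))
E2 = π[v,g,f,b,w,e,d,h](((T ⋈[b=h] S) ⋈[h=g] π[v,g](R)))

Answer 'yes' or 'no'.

E1 row counts bottom-up:
  R → 3
  π[v,g](R) → 3
  T → 4
  S → 4
  (T ⋈[b=h] S) → 1
  (π[v,g](R) ⋈[g=h] (T ⋈[b=h] S)) → 1
E2 row counts bottom-up:
  T → 4
  S → 4
  (T ⋈[b=h] S) → 1
  R → 3
  π[v,g](R) → 3
  ((T ⋈[b=h] S) ⋈[h=g] π[v,g](R)) → 1
  π[v,g,f,b,w,e,d,h](((T ⋈[b=h] S) ⋈[h=g] π[v,g](R))) → 1

E1 and E2 produce the same multiset:
v | g | f | b | w | e | d | h
p | 1 | 3 | 1 | q | 7 | 8 | 1

yes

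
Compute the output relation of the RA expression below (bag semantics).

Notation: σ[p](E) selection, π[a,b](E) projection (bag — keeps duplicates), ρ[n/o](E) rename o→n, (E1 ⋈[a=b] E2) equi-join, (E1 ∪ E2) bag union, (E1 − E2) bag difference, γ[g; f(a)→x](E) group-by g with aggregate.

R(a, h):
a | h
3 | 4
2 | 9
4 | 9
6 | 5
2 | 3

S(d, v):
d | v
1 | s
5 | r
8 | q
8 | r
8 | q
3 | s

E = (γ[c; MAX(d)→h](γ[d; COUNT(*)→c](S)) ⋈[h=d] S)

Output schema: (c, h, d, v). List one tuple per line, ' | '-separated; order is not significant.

Per-node cardinality:
  S → 6
  γ[d; COUNT(*)→c](S) → 4
  γ[c; MAX(d)→h](γ[d; COUNT(*)→c](S)) → 2
  S → 6
  (γ[c; MAX(d)→h](γ[d; COUNT(*)→c](S)) ⋈[h=d] S) → 4

== RESULT ==
c | h | d | v
1 | 5 | 5 | r
3 | 8 | 8 | q
3 | 8 | 8 | q
3 | 8 | 8 | r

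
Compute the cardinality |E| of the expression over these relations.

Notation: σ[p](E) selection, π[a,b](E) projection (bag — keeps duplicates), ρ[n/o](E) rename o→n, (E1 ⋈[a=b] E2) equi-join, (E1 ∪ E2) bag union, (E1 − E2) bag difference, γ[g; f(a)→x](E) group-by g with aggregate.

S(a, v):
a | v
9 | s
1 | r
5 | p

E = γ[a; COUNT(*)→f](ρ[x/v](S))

Row counts bottom-up:
  S → 3
  ρ[x/v](S) → 3
  γ[a; COUNT(*)→f](ρ[x/v](S)) → 3

|E| = 3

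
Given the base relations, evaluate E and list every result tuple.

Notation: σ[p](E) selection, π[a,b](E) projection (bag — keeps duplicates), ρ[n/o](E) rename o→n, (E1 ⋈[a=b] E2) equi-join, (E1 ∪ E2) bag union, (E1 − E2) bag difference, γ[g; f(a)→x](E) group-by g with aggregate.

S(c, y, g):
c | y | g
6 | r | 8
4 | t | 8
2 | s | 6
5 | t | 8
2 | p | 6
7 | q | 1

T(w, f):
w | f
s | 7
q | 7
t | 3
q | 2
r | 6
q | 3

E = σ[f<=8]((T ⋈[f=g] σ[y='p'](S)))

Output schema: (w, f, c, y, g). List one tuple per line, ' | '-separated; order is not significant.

Subexpression sizes:
  T → 6
  S → 6
  σ[y='p'](S) → 1
  (T ⋈[f=g] σ[y='p'](S)) → 1
  σ[f<=8]((T ⋈[f=g] σ[y='p'](S))) → 1

== RESULT ==
w | f | c | y | g
r | 6 | 2 | p | 6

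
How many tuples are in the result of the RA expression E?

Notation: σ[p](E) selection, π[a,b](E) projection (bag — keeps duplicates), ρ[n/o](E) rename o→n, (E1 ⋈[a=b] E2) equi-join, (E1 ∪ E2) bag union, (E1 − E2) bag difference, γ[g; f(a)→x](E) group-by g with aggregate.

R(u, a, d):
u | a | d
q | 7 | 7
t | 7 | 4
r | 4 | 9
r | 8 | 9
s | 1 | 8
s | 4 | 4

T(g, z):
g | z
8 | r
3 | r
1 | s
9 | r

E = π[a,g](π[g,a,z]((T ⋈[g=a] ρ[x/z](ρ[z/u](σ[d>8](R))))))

Row counts bottom-up:
  T → 4
  R → 6
  σ[d>8](R) → 2
  ρ[z/u](σ[d>8](R)) → 2
  ρ[x/z](ρ[z/u](σ[d>8](R))) → 2
  (T ⋈[g=a] ρ[x/z](ρ[z/u](σ[d>8](R)))) → 1
  π[g,a,z]((T ⋈[g=a] ρ[x/z](ρ[z/u](σ[d>8](R))))) → 1
  π[a,g](π[g,a,z]((T ⋈[g=a] ρ[x/z](ρ[z/u](σ[d>8](R)))))) → 1

|E| = 1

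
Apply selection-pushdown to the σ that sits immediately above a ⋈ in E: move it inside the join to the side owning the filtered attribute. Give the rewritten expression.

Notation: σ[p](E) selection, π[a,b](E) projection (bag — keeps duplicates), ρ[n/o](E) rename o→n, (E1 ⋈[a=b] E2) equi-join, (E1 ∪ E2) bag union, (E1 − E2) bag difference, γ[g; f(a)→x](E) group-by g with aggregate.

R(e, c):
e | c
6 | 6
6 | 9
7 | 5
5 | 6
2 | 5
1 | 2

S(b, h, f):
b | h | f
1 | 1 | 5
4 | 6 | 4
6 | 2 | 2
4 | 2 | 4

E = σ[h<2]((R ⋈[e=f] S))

σ filters on h, owned by the right side.
E' = (R ⋈[e=f] σ[h<2](S))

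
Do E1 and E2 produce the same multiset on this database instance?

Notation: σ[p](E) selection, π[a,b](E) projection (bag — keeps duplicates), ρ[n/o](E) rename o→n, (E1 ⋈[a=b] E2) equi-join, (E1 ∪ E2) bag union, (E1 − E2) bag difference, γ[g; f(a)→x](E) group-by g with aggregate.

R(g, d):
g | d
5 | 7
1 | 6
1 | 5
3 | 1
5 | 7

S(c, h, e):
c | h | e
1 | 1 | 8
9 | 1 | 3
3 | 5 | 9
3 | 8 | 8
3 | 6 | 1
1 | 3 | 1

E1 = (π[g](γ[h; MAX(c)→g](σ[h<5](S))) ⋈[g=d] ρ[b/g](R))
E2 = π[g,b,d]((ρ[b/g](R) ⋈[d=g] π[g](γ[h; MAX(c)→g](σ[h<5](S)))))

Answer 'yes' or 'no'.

E1 stepwise |·|:
  S → 6
  σ[h<5](S) → 3
  γ[h; MAX(c)→g](σ[h<5](S)) → 2
  π[g](γ[h; MAX(c)→g](σ[h<5](S))) → 2
  R → 5
  ρ[b/g](R) → 5
  (π[g](γ[h; MAX(c)→g](σ[h<5](S))) ⋈[g=d] ρ[b/g](R)) → 1
E2 stepwise |·|:
  R → 5
  ρ[b/g](R) → 5
  S → 6
  σ[h<5](S) → 3
  γ[h; MAX(c)→g](σ[h<5](S)) → 2
  π[g](γ[h; MAX(c)→g](σ[h<5](S))) → 2
  (ρ[b/g](R) ⋈[d=g] π[g](γ[h; MAX(c)→g](σ[h<5](S)))) → 1
  π[g,b,d]((ρ[b/g](R) ⋈[d=g] π[g](γ[h; MAX(c)→g](σ[h<5](S))))) → 1

E1 and E2 produce the same multiset:
g | b | d
1 | 3 | 1

yes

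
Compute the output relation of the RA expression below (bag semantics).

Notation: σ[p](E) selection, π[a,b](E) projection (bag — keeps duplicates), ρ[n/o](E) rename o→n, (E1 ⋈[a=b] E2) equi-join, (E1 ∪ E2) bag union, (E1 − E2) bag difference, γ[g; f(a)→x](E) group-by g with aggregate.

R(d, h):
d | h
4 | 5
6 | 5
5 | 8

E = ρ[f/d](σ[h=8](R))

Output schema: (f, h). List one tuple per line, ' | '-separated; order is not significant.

Subexpression sizes:
  R → 3
  σ[h=8](R) → 1
  ρ[f/d](σ[h=8](R)) → 1

== RESULT ==
f | h
5 | 8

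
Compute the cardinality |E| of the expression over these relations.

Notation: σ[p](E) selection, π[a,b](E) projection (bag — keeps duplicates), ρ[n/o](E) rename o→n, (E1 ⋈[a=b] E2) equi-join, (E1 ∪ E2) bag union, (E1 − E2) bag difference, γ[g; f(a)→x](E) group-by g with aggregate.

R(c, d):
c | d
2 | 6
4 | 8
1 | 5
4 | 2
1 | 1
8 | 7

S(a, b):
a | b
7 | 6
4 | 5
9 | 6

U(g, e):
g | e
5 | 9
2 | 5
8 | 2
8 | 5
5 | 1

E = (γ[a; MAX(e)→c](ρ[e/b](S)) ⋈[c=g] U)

Stepwise |·|:
  S → 3
  ρ[e/b](S) → 3
  γ[a; MAX(e)→c](ρ[e/b](S)) → 3
  U → 5
  (γ[a; MAX(e)→c](ρ[e/b](S)) ⋈[c=g] U) → 2

|E| = 2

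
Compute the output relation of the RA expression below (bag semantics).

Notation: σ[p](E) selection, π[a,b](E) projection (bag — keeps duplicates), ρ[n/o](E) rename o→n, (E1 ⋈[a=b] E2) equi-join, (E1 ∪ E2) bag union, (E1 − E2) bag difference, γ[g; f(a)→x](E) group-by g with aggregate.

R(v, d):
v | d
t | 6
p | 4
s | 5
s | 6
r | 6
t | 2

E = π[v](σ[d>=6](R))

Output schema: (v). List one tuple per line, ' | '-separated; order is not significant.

Per-node cardinality:
  R → 6
  σ[d>=6](R) → 3
  π[v](σ[d>=6](R)) → 3

== RESULT ==
v
r
s
t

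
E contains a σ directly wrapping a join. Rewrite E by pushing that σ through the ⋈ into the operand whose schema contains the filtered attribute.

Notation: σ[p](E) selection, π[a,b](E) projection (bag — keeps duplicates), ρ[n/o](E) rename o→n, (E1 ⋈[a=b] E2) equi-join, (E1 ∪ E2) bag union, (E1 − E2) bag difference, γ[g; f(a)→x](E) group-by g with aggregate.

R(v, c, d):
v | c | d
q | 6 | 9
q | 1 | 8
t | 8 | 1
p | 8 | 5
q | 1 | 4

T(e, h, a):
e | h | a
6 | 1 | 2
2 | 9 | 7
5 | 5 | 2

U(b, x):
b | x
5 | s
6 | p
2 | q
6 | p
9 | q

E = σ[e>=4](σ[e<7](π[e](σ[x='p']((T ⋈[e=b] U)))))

σ filters on x, owned by the right side.
E' = σ[e>=4](σ[e<7](π[e]((T ⋈[e=b] σ[x='p'](U)))))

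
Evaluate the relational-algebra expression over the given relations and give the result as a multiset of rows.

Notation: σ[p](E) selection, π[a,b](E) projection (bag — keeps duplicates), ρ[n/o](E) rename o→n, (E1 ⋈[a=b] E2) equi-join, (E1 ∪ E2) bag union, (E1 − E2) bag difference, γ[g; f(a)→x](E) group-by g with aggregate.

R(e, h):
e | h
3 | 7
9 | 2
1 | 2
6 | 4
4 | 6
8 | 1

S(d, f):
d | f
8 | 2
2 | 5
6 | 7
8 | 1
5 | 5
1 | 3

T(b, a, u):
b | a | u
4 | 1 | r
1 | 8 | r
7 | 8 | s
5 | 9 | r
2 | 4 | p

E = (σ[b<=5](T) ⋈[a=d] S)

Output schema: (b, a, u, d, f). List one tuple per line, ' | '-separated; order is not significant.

Stepwise |·|:
  T → 5
  σ[b<=5](T) → 4
  S → 6
  (σ[b<=5](T) ⋈[a=d] S) → 3

== RESULT ==
b | a | u | d | f
1 | 8 | r | 8 | 1
1 | 8 | r | 8 | 2
4 | 1 | r | 1 | 3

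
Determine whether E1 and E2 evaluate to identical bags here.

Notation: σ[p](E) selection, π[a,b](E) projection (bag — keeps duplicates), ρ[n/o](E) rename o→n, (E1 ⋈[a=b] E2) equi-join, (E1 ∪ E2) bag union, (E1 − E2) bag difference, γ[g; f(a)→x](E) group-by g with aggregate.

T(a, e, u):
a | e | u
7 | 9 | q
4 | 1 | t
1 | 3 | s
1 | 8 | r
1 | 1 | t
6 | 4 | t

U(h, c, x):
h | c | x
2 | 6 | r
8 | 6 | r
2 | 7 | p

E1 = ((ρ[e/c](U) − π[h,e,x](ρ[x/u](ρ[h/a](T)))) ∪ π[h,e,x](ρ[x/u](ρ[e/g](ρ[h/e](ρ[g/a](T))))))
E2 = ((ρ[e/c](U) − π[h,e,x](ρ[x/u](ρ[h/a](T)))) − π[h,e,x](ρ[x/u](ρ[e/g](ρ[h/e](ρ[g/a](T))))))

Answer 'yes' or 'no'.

E1 per-node cardinality:
  U → 3
  ρ[e/c](U) → 3
  T → 6
  ρ[h/a](T) → 6
  ρ[x/u](ρ[h/a](T)) → 6
  π[h,e,x](ρ[x/u](ρ[h/a](T))) → 6
  (ρ[e/c](U) − π[h,e,x](ρ[x/u](ρ[h/a](T)))) → 3
  T → 6
  ρ[g/a](T) → 6
  ρ[h/e](ρ[g/a](T)) → 6
  ρ[e/g](ρ[h/e](ρ[g/a](T))) → 6
  ρ[x/u](ρ[e/g](ρ[h/e](ρ[g/a](T)))) → 6
  π[h,e,x](ρ[x/u](ρ[e/g](ρ[h/e](ρ[g/a](T))))) → 6
  ((ρ[e/c](U) − π[h,e,x](ρ[x/u](ρ[h/a](T)))) ∪ π[h,e,x](ρ[x/u](ρ[e/g](ρ[h/e](ρ[g/a](T)))))) → 9
E2 per-node cardinality:
  U → 3
  ρ[e/c](U) → 3
  T → 6
  ρ[h/a](T) → 6
  ρ[x/u](ρ[h/a](T)) → 6
  π[h,e,x](ρ[x/u](ρ[h/a](T))) → 6
  (ρ[e/c](U) − π[h,e,x](ρ[x/u](ρ[h/a](T)))) → 3
  T → 6
  ρ[g/a](T) → 6
  ρ[h/e](ρ[g/a](T)) → 6
  ρ[e/g](ρ[h/e](ρ[g/a](T))) → 6
  ρ[x/u](ρ[e/g](ρ[h/e](ρ[g/a](T)))) → 6
  π[h,e,x](ρ[x/u](ρ[e/g](ρ[h/e](ρ[g/a](T))))) → 6
  ((ρ[e/c](U) − π[h,e,x](ρ[x/u](ρ[h/a](T)))) − π[h,e,x](ρ[x/u](ρ[e/g](ρ[h/e](ρ[g/a](T)))))) → 3

E1 result:
h | e | x
1 | 1 | t
1 | 4 | t
2 | 6 | r
2 | 7 | p
3 | 1 | s
4 | 6 | t
8 | 1 | r
8 | 6 | r
9 | 7 | q
E2 result:
h | e | x
2 | 6 | r
2 | 7 | p
8 | 6 | r
Witness: (8, 1, 'r') appears 1× in E1 but 0× in E2.

no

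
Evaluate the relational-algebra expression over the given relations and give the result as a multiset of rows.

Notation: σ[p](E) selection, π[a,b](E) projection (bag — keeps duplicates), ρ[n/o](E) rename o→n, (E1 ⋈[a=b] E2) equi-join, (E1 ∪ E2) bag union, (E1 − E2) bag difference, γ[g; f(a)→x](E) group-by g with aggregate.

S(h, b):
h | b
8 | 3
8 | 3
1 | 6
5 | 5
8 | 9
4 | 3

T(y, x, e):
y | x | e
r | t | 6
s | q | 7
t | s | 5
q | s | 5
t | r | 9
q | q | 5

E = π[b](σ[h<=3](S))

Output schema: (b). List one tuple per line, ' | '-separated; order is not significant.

Row counts bottom-up:
  S → 6
  σ[h<=3](S) → 1
  π[b](σ[h<=3](S)) → 1

== RESULT ==
b
6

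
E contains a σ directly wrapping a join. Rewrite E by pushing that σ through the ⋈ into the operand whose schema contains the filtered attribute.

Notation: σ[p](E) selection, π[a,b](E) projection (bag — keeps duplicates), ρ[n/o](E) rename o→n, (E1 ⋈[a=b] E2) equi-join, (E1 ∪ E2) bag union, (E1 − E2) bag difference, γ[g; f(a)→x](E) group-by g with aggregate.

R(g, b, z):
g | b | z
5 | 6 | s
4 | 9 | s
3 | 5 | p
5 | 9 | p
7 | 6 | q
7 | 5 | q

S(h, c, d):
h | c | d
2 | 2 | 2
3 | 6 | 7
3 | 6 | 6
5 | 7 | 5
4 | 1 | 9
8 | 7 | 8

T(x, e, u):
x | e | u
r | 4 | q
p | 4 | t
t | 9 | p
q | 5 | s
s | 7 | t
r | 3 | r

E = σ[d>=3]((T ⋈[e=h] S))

σ filters on d, owned by the right side.
E' = (T ⋈[e=h] σ[d>=3](S))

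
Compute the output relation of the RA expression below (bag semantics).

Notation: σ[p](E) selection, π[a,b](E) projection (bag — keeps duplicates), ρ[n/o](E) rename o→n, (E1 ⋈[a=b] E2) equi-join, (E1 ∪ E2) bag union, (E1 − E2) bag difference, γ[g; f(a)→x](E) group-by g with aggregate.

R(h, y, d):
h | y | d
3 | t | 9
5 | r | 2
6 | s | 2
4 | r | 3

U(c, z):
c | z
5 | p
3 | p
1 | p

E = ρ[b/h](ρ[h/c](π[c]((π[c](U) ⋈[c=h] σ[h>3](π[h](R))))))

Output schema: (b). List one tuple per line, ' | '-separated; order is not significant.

Row counts bottom-up:
  U → 3
  π[c](U) → 3
  R → 4
  π[h](R) → 4
  σ[h>3](π[h](R)) → 3
  (π[c](U) ⋈[c=h] σ[h>3](π[h](R))) → 1
  π[c]((π[c](U) ⋈[c=h] σ[h>3](π[h](R)))) → 1
  ρ[h/c](π[c]((π[c](U) ⋈[c=h] σ[h>3](π[h](R))))) → 1
  ρ[b/h](ρ[h/c](π[c]((π[c](U) ⋈[c=h] σ[h>3](π[h](R)))))) → 1

== RESULT ==
b
5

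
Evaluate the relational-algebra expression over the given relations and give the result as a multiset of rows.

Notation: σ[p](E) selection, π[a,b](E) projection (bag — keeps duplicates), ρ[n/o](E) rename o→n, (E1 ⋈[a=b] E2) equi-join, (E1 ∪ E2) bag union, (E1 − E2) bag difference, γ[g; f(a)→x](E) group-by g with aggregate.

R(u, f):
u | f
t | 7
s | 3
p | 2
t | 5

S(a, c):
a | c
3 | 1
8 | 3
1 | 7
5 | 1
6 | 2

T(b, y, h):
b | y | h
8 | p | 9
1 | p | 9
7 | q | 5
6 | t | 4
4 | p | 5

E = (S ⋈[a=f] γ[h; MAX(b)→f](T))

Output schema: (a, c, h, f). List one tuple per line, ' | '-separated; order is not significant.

Row counts bottom-up:
  S → 5
  T → 5
  γ[h; MAX(b)→f](T) → 3
  (S ⋈[a=f] γ[h; MAX(b)→f](T)) → 2

== RESULT ==
a | c | h | f
6 | 2 | 4 | 6
8 | 3 | 9 | 8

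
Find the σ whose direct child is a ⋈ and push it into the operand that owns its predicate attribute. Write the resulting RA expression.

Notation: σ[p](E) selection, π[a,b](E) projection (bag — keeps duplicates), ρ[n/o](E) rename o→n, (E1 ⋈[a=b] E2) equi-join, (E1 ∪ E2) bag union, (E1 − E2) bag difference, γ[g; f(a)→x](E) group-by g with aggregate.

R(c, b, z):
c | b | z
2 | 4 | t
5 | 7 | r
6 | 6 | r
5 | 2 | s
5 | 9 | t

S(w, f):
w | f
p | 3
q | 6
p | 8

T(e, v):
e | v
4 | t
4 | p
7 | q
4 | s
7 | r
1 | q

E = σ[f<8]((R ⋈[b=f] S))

σ filters on f, owned by the right side.
E' = (R ⋈[b=f] σ[f<8](S))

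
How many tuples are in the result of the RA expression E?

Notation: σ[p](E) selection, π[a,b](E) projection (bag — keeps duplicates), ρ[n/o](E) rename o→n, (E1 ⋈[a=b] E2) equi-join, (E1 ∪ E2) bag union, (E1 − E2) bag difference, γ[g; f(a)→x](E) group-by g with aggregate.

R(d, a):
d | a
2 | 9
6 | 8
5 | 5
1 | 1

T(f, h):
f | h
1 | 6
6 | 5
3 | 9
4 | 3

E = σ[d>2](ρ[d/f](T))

Row counts bottom-up:
  T → 4
  ρ[d/f](T) → 4
  σ[d>2](ρ[d/f](T)) → 3

|E| = 3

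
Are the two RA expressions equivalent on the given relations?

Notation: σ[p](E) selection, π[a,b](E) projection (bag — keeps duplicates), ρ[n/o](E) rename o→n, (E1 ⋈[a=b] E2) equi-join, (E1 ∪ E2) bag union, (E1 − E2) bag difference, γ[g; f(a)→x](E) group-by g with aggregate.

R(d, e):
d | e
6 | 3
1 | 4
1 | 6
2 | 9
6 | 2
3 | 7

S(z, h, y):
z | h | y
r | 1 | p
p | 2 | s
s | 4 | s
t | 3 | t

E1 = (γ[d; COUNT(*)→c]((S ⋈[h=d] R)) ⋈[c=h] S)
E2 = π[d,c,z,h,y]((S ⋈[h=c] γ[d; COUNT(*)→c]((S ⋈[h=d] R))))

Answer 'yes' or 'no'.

E1 stepwise |·|:
  S → 4
  R → 6
  (S ⋈[h=d] R) → 4
  γ[d; COUNT(*)→c]((S ⋈[h=d] R)) → 3
  S → 4
  (γ[d; COUNT(*)→c]((S ⋈[h=d] R)) ⋈[c=h] S) → 3
E2 stepwise |·|:
  S → 4
  S → 4
  R → 6
  (S ⋈[h=d] R) → 4
  γ[d; COUNT(*)→c]((S ⋈[h=d] R)) → 3
  (S ⋈[h=c] γ[d; COUNT(*)→c]((S ⋈[h=d] R))) → 3
  π[d,c,z,h,y]((S ⋈[h=c] γ[d; COUNT(*)→c]((S ⋈[h=d] R)))) → 3

E1 and E2 produce the same multiset:
d | c | z | h | y
1 | 2 | p | 2 | s
2 | 1 | r | 1 | p
3 | 1 | r | 1 | p

yes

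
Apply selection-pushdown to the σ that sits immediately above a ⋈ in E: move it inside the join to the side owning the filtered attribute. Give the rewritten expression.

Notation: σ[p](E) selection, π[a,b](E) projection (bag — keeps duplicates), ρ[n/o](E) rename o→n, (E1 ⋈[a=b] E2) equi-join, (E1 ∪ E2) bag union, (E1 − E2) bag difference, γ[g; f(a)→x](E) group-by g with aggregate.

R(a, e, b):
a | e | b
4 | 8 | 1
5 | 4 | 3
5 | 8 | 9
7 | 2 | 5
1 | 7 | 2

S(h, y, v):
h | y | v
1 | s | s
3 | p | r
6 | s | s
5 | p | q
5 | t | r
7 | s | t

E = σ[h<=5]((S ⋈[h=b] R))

σ filters on h, owned by the left side.
E' = (σ[h<=5](S) ⋈[h=b] R)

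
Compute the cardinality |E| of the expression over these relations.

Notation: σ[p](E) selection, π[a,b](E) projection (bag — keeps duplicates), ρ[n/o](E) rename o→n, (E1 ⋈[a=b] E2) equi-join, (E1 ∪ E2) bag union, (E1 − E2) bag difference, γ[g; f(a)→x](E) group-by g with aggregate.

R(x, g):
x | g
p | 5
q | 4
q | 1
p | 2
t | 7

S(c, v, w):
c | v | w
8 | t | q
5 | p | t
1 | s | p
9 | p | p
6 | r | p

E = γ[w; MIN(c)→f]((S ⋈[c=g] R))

Subexpression sizes:
  S → 5
  R → 5
  (S ⋈[c=g] R) → 2
  γ[w; MIN(c)→f]((S ⋈[c=g] R)) → 2

|E| = 2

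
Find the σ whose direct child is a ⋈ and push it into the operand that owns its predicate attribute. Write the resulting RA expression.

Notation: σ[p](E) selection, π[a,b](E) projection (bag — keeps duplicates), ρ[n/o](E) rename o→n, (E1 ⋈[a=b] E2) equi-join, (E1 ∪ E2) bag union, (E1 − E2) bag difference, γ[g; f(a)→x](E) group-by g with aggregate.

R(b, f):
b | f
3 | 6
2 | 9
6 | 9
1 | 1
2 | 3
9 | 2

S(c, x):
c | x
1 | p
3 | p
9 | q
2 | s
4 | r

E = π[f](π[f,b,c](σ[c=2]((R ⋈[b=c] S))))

σ filters on c, owned by the right side.
E' = π[f](π[f,b,c]((R ⋈[b=c] σ[c=2](S))))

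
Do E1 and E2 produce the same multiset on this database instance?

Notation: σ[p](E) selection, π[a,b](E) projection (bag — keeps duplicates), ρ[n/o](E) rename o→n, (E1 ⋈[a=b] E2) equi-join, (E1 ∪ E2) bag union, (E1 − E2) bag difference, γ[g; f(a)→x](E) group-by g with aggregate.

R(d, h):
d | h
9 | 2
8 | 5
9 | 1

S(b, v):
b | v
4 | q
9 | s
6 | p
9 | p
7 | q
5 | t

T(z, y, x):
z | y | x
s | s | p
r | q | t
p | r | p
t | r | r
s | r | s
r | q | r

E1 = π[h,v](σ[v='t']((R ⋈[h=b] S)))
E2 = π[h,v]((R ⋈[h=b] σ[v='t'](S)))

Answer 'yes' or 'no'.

E1 per-node cardinality:
  R → 3
  S → 6
  (R ⋈[h=b] S) → 1
  σ[v='t']((R ⋈[h=b] S)) → 1
  π[h,v](σ[v='t']((R ⋈[h=b] S))) → 1
E2 per-node cardinality:
  R → 3
  S → 6
  σ[v='t'](S) → 1
  (R ⋈[h=b] σ[v='t'](S)) → 1
  π[h,v]((R ⋈[h=b] σ[v='t'](S))) → 1

E1 and E2 produce the same multiset:
h | v
5 | t

yes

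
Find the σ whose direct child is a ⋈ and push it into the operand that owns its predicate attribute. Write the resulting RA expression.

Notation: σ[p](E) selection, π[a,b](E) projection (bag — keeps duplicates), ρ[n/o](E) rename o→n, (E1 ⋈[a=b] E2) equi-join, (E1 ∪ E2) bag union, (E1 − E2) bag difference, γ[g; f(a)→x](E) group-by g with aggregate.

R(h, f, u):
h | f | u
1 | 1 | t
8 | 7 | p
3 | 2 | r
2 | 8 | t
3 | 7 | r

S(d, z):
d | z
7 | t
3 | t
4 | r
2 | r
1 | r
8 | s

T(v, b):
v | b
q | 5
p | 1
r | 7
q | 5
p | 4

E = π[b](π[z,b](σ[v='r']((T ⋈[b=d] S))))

σ filters on v, owned by the left side.
E' = π[b](π[z,b]((σ[v='r'](T) ⋈[b=d] S)))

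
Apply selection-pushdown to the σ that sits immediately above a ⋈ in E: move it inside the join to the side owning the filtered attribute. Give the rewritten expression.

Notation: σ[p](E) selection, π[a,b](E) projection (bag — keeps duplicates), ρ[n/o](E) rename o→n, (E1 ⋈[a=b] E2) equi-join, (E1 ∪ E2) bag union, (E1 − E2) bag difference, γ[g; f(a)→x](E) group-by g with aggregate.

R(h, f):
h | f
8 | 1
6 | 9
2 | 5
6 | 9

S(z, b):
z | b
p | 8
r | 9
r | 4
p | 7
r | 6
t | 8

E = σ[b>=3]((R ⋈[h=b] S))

σ filters on b, owned by the right side.
E' = (R ⋈[h=b] σ[b>=3](S))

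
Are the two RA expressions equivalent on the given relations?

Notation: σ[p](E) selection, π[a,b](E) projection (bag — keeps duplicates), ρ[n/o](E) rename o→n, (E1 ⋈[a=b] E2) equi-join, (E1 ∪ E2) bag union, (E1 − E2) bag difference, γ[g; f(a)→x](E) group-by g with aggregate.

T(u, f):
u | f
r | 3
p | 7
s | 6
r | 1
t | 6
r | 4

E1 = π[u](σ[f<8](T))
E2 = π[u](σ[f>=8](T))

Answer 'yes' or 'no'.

E1 per-node cardinality:
  T → 6
  σ[f<8](T) → 6
  π[u](σ[f<8](T)) → 6
E2 per-node cardinality:
  T → 6
  σ[f>=8](T) → 0
  π[u](σ[f>=8](T)) → 0

E1 result:
u
p
r
r
r
s
t
E2 result:
u
(0 rows)
Witness: ('p',) appears 1× in E1 but 0× in E2.

no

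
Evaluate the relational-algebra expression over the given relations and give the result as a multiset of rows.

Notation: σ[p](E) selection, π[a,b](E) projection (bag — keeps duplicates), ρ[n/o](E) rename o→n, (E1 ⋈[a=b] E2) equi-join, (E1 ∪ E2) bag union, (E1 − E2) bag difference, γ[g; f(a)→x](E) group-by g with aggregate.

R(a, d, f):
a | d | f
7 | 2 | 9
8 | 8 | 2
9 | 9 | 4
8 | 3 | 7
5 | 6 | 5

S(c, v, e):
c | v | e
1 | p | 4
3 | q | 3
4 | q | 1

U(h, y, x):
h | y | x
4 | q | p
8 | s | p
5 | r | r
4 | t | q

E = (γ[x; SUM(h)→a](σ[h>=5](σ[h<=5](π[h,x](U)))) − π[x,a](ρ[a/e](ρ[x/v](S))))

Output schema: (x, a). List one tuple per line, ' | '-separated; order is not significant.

Subexpression sizes:
  U → 4
  π[h,x](U) → 4
  σ[h<=5](π[h,x](U)) → 3
  σ[h>=5](σ[h<=5](π[h,x](U))) → 1
  γ[x; SUM(h)→a](σ[h>=5](σ[h<=5](π[h,x](U)))) → 1
  S → 3
  ρ[x/v](S) → 3
  ρ[a/e](ρ[x/v](S)) → 3
  π[x,a](ρ[a/e](ρ[x/v](S))) → 3
  (γ[x; SUM(h)→a](σ[h>=5](σ[h<=5](π[h,x](U)))) − π[x,a](ρ[a/e](ρ[x/v](S)))) → 1

== RESULT ==
x | a
r | 5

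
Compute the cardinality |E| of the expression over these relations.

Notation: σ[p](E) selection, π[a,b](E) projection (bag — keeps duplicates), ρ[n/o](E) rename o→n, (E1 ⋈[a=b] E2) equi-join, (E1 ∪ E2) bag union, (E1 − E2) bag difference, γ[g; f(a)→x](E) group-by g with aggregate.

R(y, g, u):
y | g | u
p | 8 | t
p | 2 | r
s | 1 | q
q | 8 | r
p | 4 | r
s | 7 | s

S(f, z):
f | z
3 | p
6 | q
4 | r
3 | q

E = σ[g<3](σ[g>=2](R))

Stepwise |·|:
  R → 6
  σ[g>=2](R) → 5
  σ[g<3](σ[g>=2](R)) → 1

|E| = 1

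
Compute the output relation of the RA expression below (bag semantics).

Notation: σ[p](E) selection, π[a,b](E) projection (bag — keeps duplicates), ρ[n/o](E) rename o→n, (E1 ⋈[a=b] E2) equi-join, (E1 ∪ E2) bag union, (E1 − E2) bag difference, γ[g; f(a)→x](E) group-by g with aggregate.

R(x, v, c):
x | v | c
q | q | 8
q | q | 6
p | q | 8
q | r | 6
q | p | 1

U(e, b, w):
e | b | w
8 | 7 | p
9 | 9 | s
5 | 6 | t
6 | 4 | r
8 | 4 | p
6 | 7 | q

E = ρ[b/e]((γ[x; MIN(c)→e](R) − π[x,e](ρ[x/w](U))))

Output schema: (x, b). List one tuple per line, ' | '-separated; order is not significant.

Stepwise |·|:
  R → 5
  γ[x; MIN(c)→e](R) → 2
  U → 6
  ρ[x/w](U) → 6
  π[x,e](ρ[x/w](U)) → 6
  (γ[x; MIN(c)→e](R) − π[x,e](ρ[x/w](U))) → 1
  ρ[b/e]((γ[x; MIN(c)→e](R) − π[x,e](ρ[x/w](U)))) → 1

== RESULT ==
x | b
q | 1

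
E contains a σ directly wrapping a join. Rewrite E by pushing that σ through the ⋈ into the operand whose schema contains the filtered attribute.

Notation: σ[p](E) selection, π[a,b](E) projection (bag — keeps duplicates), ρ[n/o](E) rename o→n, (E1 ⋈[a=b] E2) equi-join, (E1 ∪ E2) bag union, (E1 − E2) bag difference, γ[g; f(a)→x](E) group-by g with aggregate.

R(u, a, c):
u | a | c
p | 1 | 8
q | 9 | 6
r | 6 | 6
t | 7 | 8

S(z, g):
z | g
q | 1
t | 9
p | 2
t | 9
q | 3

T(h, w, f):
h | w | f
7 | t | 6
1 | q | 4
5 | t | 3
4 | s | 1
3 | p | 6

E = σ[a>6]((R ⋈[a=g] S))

σ filters on a, owned by the left side.
E' = (σ[a>6](R) ⋈[a=g] S)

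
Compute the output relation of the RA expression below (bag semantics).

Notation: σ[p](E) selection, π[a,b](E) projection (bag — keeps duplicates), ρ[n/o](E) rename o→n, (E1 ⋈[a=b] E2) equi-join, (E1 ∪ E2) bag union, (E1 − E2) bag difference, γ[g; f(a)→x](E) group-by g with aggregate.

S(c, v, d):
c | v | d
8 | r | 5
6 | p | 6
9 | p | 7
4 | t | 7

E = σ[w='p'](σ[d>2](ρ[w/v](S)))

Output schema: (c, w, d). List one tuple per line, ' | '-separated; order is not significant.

Per-node cardinality:
  S → 4
  ρ[w/v](S) → 4
  σ[d>2](ρ[w/v](S)) → 4
  σ[w='p'](σ[d>2](ρ[w/v](S))) → 2

== RESULT ==
c | w | d
6 | p | 6
9 | p | 7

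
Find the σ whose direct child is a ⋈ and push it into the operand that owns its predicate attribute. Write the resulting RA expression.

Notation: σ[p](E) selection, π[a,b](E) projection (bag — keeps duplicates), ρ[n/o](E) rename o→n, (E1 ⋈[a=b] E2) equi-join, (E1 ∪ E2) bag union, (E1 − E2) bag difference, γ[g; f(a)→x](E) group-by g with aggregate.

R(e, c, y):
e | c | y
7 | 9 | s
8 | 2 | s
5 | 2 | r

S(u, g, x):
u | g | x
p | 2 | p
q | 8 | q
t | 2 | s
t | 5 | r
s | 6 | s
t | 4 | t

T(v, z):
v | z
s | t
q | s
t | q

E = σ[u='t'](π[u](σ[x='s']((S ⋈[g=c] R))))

σ filters on x, owned by the left side.
E' = σ[u='t'](π[u]((σ[x='s'](S) ⋈[g=c] R)))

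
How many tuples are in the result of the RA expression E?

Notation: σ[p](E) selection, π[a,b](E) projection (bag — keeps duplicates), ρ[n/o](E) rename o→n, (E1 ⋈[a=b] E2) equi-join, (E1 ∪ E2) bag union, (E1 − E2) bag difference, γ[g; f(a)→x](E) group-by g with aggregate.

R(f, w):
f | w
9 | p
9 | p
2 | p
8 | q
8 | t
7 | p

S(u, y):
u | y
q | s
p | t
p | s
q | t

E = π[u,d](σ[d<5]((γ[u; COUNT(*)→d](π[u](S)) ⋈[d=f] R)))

Subexpression sizes:
  S → 4
  π[u](S) → 4
  γ[u; COUNT(*)→d](π[u](S)) → 2
  R → 6
  (γ[u; COUNT(*)→d](π[u](S)) ⋈[d=f] R) → 2
  σ[d<5]((γ[u; COUNT(*)→d](π[u](S)) ⋈[d=f] R)) → 2
  π[u,d](σ[d<5]((γ[u; COUNT(*)→d](π[u](S)) ⋈[d=f] R))) → 2

|E| = 2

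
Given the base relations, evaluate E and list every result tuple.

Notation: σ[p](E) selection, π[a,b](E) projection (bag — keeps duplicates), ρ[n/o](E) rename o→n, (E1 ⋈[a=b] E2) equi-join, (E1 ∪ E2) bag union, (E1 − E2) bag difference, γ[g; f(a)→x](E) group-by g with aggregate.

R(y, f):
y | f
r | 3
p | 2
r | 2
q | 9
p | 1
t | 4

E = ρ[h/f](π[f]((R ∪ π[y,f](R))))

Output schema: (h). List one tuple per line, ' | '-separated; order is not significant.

Row counts bottom-up:
  R → 6
  R → 6
  π[y,f](R) → 6
  (R ∪ π[y,f](R)) → 12
  π[f]((R ∪ π[y,f](R))) → 12
  ρ[h/f](π[f]((R ∪ π[y,f](R)))) → 12

== RESULT ==
h
1
1
2
2
2
2
3
3
4
4
9
9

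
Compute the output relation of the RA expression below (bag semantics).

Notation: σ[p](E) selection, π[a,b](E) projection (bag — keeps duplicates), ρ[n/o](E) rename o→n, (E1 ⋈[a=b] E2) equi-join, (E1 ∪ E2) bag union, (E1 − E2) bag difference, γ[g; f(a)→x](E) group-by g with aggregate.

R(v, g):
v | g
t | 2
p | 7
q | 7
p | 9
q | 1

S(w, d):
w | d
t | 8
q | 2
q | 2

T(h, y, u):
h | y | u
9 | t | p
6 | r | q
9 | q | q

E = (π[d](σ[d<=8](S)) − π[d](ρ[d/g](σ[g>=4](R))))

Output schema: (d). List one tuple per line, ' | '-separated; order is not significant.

Subexpression sizes:
  S → 3
  σ[d<=8](S) → 3
  π[d](σ[d<=8](S)) → 3
  R → 5
  σ[g>=4](R) → 3
  ρ[d/g](σ[g>=4](R)) → 3
  π[d](ρ[d/g](σ[g>=4](R))) → 3
  (π[d](σ[d<=8](S)) − π[d](ρ[d/g](σ[g>=4](R)))) → 3

== RESULT ==
d
2
2
8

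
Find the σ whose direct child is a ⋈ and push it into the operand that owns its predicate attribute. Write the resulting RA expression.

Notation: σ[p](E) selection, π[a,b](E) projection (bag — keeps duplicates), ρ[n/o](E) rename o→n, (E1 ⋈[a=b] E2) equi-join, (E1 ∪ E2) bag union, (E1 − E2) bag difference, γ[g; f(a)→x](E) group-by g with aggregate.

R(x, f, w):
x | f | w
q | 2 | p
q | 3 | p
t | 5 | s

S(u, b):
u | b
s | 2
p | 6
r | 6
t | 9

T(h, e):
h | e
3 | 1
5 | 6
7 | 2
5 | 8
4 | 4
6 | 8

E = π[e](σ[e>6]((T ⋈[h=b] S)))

σ filters on e, owned by the left side.
E' = π[e]((σ[e>6](T) ⋈[h=b] S))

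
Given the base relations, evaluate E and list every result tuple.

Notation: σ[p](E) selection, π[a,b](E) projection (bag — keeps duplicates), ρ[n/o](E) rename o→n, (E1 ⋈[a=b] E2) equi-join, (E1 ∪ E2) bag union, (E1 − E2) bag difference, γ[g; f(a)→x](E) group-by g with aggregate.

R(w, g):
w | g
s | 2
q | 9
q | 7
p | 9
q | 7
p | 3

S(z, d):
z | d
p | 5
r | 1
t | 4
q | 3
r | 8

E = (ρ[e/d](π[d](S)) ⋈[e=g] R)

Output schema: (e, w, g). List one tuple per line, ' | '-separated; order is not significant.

Row counts bottom-up:
  S → 5
  π[d](S) → 5
  ρ[e/d](π[d](S)) → 5
  R → 6
  (ρ[e/d](π[d](S)) ⋈[e=g] R) → 1

== RESULT ==
e | w | g
3 | p | 3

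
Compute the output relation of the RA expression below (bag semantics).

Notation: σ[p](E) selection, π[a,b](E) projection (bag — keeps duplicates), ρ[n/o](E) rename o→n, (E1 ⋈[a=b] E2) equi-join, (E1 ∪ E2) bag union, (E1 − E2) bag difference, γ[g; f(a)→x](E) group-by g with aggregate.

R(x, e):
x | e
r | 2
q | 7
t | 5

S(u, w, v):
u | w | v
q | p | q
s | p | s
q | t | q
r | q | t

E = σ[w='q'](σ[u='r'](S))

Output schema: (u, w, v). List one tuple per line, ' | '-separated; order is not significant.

Per-node cardinality:
  S → 4
  σ[u='r'](S) → 1
  σ[w='q'](σ[u='r'](S)) → 1

== RESULT ==
u | w | v
r | q | t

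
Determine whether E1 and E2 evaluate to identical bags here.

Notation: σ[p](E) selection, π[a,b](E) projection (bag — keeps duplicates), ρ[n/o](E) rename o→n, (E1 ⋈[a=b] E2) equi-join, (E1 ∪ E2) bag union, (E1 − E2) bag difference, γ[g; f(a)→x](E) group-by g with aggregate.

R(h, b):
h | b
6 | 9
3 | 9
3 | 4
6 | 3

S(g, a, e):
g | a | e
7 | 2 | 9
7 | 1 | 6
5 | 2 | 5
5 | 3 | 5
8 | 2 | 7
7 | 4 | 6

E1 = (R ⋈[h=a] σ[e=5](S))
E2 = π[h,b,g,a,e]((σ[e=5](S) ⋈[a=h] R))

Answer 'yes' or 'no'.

E1 subexpression sizes:
  R → 4
  S → 6
  σ[e=5](S) → 2
  (R ⋈[h=a] σ[e=5](S)) → 2
E2 subexpression sizes:
  S → 6
  σ[e=5](S) → 2
  R → 4
  (σ[e=5](S) ⋈[a=h] R) → 2
  π[h,b,g,a,e]((σ[e=5](S) ⋈[a=h] R)) → 2

E1 and E2 produce the same multiset:
h | b | g | a | e
3 | 4 | 5 | 3 | 5
3 | 9 | 5 | 3 | 5

yes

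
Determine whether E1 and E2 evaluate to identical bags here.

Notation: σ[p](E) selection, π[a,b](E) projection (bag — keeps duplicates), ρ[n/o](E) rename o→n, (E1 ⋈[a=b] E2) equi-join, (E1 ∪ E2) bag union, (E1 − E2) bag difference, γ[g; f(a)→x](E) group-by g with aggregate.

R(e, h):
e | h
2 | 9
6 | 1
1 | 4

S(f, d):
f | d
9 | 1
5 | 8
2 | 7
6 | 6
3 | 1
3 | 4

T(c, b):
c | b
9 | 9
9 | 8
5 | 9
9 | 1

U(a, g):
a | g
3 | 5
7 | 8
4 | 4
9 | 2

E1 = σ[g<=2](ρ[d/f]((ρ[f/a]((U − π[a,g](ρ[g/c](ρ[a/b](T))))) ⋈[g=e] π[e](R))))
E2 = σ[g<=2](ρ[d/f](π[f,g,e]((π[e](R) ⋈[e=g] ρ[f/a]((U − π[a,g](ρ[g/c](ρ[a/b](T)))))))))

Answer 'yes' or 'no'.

E1 per-node cardinality:
  U → 4
  T → 4
  ρ[a/b](T) → 4
  ρ[g/c](ρ[a/b](T)) → 4
  π[a,g](ρ[g/c](ρ[a/b](T))) → 4
  (U − π[a,g](ρ[g/c](ρ[a/b](T)))) → 4
  ρ[f/a]((U − π[a,g](ρ[g/c](ρ[a/b](T))))) → 4
  R → 3
  π[e](R) → 3
  (ρ[f/a]((U − π[a,g](ρ[g/c](ρ[a/b](T))))) ⋈[g=e] π[e](R)) → 1
  ρ[d/f]((ρ[f/a]((U − π[a,g](ρ[g/c](ρ[a/b](T))))) ⋈[g=e] π[e](R))) → 1
  σ[g<=2](ρ[d/f]((ρ[f/a]((U − π[a,g](ρ[g/c](ρ[a/b](T))))) ⋈[g=e] π[e](R)))) → 1
E2 per-node cardinality:
  R → 3
  π[e](R) → 3
  U → 4
  T → 4
  ρ[a/b](T) → 4
  ρ[g/c](ρ[a/b](T)) → 4
  π[a,g](ρ[g/c](ρ[a/b](T))) → 4
  (U − π[a,g](ρ[g/c](ρ[a/b](T)))) → 4
  ρ[f/a]((U − π[a,g](ρ[g/c](ρ[a/b](T))))) → 4
  (π[e](R) ⋈[e=g] ρ[f/a]((U − π[a,g](ρ[g/c](ρ[a/b](T)))))) → 1
  π[f,g,e]((π[e](R) ⋈[e=g] ρ[f/a]((U − π[a,g](ρ[g/c](ρ[a/b](T))))))) → 1
  ρ[d/f](π[f,g,e]((π[e](R) ⋈[e=g] ρ[f/a]((U − π[a,g](ρ[g/c](ρ[a/b](T)))))))) → 1
  σ[g<=2](ρ[d/f](π[f,g,e]((π[e](R) ⋈[e=g] ρ[f/a]((U − π[a,g](ρ[g/c](ρ[a/b](T))))))))) → 1

E1 and E2 produce the same multiset:
d | g | e
9 | 2 | 2

yes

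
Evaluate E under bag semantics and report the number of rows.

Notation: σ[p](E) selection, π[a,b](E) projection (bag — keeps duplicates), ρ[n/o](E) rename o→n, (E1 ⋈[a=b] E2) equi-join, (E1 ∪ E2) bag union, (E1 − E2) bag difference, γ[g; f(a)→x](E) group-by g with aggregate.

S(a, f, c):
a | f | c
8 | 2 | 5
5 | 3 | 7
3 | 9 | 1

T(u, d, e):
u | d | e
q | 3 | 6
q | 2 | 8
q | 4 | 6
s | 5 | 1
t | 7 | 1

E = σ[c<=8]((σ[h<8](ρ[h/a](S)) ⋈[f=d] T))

Subexpression sizes:
  S → 3
  ρ[h/a](S) → 3
  σ[h<8](ρ[h/a](S)) → 2
  T → 5
  (σ[h<8](ρ[h/a](S)) ⋈[f=d] T) → 1
  σ[c<=8]((σ[h<8](ρ[h/a](S)) ⋈[f=d] T)) → 1

|E| = 1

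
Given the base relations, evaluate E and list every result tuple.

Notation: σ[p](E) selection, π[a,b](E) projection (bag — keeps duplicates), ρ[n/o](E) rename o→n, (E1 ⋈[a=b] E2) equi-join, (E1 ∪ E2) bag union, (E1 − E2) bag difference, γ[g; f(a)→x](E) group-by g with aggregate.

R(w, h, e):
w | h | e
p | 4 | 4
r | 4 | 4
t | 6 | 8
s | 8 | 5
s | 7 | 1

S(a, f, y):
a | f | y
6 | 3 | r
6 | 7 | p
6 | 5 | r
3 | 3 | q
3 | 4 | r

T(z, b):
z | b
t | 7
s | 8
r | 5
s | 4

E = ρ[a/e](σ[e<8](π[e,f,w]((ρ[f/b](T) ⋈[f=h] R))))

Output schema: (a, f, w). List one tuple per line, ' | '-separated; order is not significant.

Per-node cardinality:
  T → 4
  ρ[f/b](T) → 4
  R → 5
  (ρ[f/b](T) ⋈[f=h] R) → 4
  π[e,f,w]((ρ[f/b](T) ⋈[f=h] R)) → 4
  σ[e<8](π[e,f,w]((ρ[f/b](T) ⋈[f=h] R))) → 4
  ρ[a/e](σ[e<8](π[e,f,w]((ρ[f/b](T) ⋈[f=h] R)))) → 4

== RESULT ==
a | f | w
1 | 7 | s
4 | 4 | p
4 | 4 | r
5 | 8 | s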